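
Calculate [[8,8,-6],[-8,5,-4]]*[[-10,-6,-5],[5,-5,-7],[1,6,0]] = [[-46, -124, -96], [101, -1, 5]]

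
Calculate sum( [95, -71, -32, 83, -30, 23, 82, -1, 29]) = 178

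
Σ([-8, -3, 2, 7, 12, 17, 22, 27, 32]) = (-8) + (-3) + 2 + 7 + 12 + 17 + 22 + 27 + 32
= 108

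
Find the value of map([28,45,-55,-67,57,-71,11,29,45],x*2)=28*2=56, 45*2=90, -55*2=-110, -67*2=-134, 57*2=114, -71*2=-142, 11*2=22, 29*2=58, 45*2=90
= [56, 90, -110, -134, 114, -142, 22, 58, 90]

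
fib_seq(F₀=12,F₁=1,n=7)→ F_2 = F_1 + F_0 = 13
F_3 = F_2 + F_1 = 14
F_4 = F_3 + F_2 = 27
...
= [12, 1, 13, 14, 27, 41, 68]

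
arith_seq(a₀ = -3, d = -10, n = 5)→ [-3, -13, -23, -33, -43]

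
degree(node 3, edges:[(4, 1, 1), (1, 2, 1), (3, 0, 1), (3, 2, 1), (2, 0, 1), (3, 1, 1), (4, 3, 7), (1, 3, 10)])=incident: (3,0), (3,2), (3,1), (4,3), (1,3)
= 5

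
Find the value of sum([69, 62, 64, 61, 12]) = 268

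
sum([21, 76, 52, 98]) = 247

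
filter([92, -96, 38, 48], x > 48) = keep x where x > 48: 92✓, -96✗, 38✗, 48✗
= [92]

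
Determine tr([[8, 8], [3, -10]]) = diagonal: 8 + (-10)
= -2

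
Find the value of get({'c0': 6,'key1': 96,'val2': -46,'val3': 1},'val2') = -46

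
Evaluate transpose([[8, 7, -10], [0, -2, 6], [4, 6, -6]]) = [[8, 0, 4], [7, -2, 6], [-10, 6, -6]]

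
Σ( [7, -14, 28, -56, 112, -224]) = -147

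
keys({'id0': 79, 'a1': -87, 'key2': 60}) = ['id0', 'a1', 'key2']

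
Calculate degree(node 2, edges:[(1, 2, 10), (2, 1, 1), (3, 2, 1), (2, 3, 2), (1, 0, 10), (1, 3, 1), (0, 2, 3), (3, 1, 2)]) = incident: (1,2), (2,1), (3,2), (2,3), (0,2)
= 5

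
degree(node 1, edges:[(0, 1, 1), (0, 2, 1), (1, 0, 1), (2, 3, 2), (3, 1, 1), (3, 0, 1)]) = incident: (0,1), (1,0), (3,1)
= 3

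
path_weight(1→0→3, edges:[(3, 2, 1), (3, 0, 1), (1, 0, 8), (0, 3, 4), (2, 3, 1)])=12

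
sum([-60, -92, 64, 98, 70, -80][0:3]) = slice → [-60, -92, 64]
(-60) + (-92) + 64
= -88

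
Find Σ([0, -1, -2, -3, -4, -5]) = -15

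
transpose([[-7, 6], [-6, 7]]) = [[-7, -6], [6, 7]]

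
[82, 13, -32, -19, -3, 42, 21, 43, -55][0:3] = [82, 13, -32]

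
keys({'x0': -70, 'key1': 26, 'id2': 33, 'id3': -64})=['x0', 'key1', 'id2', 'id3']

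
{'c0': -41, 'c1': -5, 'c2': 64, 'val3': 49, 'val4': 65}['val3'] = 49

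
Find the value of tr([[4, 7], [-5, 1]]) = diagonal: 4 + 1
= 5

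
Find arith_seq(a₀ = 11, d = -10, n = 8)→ a_0 = 11 + 0*-10 = 11
a_1 = 11 + 1*-10 = 1
a_2 = 11 + 2*-10 = -9
...
= [11, 1, -9, -19, -29, -39, -49, -59]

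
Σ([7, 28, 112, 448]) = 595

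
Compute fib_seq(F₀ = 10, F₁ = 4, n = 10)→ F_2 = F_1 + F_0 = 14
F_3 = F_2 + F_1 = 18
F_4 = F_3 + F_2 = 32
...
= [10, 4, 14, 18, 32, 50, 82, 132, 214, 346]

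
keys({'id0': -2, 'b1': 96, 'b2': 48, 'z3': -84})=['id0', 'b1', 'b2', 'z3']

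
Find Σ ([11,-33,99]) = 77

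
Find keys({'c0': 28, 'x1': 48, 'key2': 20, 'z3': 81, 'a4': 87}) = ['c0', 'x1', 'key2', 'z3', 'a4']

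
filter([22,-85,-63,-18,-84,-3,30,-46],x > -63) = keep x where x > -63: 22✓, -85✗, -63✗, -18✓, -84✗, -3✓, 30✓, -46✓
= [22, -18, -3, 30, -46]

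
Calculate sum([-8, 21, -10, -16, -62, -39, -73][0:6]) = slice → [-8, 21, -10, -16, -62, -39]
(-8) + 21 + (-10) + (-16) + (-62) + (-39)
= -114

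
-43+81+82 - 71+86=135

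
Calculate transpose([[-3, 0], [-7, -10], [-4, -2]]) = [[-3, -7, -4], [0, -10, -2]]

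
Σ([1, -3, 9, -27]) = 1 + -3 + 9 + -27
= -20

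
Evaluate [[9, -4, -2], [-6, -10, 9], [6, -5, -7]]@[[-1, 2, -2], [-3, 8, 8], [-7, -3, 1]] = C[0][0] = (9)*(-1) + (-4)*(-3) + (-2)*(-7) = 17
C[0][1] = (9)*(2) + (-4)*(8) + (-2)*(-3) = -8
C[0][2] = (9)*(-2) + (-4)*(8) + (-2)*(1) = -52
C[1][0] = (-6)*(-1) + (-10)*(-3) + (9)*(-7) = -27
C[1][1] = (-6)*(2) + (-10)*(8) + (9)*(-3) = -119
C[1][2] = (-6)*(-2) + (-10)*(8) + (9)*(1) = -59
... (3 more cells)
= [[17, -8, -52], [-27, -119, -59], [58, -7, -59]]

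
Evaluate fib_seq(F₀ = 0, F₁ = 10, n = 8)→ F_2 = F_1 + F_0 = 10
F_3 = F_2 + F_1 = 20
F_4 = F_3 + F_2 = 30
...
= [0, 10, 10, 20, 30, 50, 80, 130]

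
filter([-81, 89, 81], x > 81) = keep x where x > 81: -81✗, 89✓, 81✗
= [89]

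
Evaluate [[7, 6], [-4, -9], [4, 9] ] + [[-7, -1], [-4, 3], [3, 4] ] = [[0, 5], [-8, -6], [7, 13]]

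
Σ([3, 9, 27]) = 3 + 9 + 27
= 39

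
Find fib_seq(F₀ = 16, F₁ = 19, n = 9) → [16, 19, 35, 54, 89, 143, 232, 375, 607]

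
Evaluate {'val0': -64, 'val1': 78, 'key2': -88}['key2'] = -88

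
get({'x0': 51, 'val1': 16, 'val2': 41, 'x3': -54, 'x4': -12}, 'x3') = -54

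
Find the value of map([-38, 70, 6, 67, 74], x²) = (-38)²=1444, (70)²=4900, (6)²=36, (67)²=4489, (74)²=5476
= [1444, 4900, 36, 4489, 5476]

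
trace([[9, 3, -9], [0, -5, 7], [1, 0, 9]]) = 13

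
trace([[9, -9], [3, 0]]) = diagonal: 9 + 0
= 9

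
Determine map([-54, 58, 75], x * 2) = [-108, 116, 150]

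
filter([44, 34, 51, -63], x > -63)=keep x where x > -63: 44✓, 34✓, 51✓, -63✗
= [44, 34, 51]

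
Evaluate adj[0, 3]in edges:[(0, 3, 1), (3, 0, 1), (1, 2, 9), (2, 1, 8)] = 1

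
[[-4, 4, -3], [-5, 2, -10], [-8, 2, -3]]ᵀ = [[-4, -5, -8], [4, 2, 2], [-3, -10, -3]]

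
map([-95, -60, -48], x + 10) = -95+10=-85, -60+10=-50, -48+10=-38
= [-85, -50, -38]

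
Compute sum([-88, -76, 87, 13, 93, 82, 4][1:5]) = 117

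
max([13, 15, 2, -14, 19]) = 19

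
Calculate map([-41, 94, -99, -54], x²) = [1681, 8836, 9801, 2916]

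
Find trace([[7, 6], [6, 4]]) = diagonal: 7 + 4
= 11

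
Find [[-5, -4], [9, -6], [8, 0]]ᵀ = [[-5, 9, 8], [-4, -6, 0]]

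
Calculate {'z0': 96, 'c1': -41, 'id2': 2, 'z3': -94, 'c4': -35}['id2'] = 2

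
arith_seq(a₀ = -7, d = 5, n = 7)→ a_0 = -7 + 0*5 = -7
a_1 = -7 + 1*5 = -2
a_2 = -7 + 2*5 = 3
...
= [-7, -2, 3, 8, 13, 18, 23]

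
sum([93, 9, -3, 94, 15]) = 208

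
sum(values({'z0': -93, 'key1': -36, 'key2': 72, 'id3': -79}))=-136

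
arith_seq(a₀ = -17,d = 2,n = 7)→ a_0 = -17 + 0*2 = -17
a_1 = -17 + 1*2 = -15
a_2 = -17 + 2*2 = -13
...
= [-17, -15, -13, -11, -9, -7, -5]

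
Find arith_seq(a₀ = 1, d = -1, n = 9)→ [1, 0, -1, -2, -3, -4, -5, -6, -7]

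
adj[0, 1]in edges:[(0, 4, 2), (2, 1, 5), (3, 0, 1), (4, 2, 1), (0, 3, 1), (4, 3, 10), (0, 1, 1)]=1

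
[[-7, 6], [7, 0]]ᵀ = [[-7, 7], [6, 0]]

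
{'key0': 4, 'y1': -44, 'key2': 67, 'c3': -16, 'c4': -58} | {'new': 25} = {'key0': 4, 'y1': -44, 'key2': 67, 'c3': -16, 'c4': -58, 'new': 25}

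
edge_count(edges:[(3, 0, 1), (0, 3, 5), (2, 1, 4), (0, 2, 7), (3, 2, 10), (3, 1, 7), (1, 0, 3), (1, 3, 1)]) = 8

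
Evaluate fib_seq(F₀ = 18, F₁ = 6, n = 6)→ F_2 = F_1 + F_0 = 24
F_3 = F_2 + F_1 = 30
F_4 = F_3 + F_2 = 54
...
= [18, 6, 24, 30, 54, 84]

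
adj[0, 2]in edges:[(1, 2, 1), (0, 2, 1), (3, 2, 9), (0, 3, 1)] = 1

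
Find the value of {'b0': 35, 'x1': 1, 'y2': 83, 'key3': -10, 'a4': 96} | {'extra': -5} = {'b0': 35, 'x1': 1, 'y2': 83, 'key3': -10, 'a4': 96, 'extra': -5}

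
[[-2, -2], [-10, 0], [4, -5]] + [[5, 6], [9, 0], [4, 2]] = [[3, 4], [-1, 0], [8, -3]]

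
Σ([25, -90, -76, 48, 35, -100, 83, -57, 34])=-98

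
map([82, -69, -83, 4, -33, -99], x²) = (82)²=6724, (-69)²=4761, (-83)²=6889, (4)²=16, (-33)²=1089, (-99)²=9801
= [6724, 4761, 6889, 16, 1089, 9801]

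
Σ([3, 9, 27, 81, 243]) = 363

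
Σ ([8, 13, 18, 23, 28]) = 8 + 13 + 18 + 23 + 28
= 90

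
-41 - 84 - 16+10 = -131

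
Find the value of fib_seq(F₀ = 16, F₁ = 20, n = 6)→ [16, 20, 36, 56, 92, 148]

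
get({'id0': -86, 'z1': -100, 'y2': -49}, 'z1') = -100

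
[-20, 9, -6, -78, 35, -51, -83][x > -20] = [9, -6, 35]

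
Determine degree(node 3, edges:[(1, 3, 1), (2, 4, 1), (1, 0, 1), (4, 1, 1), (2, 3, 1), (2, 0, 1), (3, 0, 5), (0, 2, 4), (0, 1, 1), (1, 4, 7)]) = incident: (1,3), (2,3), (3,0)
= 3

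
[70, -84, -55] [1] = -84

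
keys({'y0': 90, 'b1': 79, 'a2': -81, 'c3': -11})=['y0', 'b1', 'a2', 'c3']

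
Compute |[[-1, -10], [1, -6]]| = 16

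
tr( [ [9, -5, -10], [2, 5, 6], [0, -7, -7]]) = 7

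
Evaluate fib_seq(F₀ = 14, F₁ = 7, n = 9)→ [14, 7, 21, 28, 49, 77, 126, 203, 329]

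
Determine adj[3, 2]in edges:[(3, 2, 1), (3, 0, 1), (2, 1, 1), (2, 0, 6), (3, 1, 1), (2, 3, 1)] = 1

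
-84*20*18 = -30240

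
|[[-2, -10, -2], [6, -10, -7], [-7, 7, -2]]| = -692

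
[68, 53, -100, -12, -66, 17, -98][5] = 17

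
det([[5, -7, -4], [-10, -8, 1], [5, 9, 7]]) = (1)*(5)*det([[-8, 1], [9, 7]]) + (-1)*(-7)*det([[-10, 1], [5, 7]]) + (1)*(-4)*det([[-10, -8], [5, 9]])
= -325 + -525 + 200
= -650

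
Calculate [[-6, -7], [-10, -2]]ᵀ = [[-6, -10], [-7, -2]]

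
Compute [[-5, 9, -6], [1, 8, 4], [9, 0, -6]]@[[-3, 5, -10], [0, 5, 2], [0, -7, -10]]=[[15, 62, 128], [-3, 17, -34], [-27, 87, -30]]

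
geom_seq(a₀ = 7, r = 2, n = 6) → a_0 = 7*2^0 = 7
a_1 = 7*2^1 = 14
a_2 = 7*2^2 = 28
...
= [7, 14, 28, 56, 112, 224]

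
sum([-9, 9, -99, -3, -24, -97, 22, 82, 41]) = (-9) + 9 + (-99) + (-3) + (-24) + (-97) + 22 + 82 + 41
= -78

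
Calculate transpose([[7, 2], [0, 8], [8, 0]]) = [[7, 0, 8], [2, 8, 0]]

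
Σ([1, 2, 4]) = 1 + 2 + 4
= 7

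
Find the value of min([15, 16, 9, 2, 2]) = 2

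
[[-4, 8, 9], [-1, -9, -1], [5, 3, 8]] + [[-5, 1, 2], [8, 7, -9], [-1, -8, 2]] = [[-9, 9, 11], [7, -2, -10], [4, -5, 10]]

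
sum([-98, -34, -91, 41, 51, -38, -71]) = -240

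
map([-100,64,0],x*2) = -100*2=-200, 64*2=128, 0*2=0
= [-200, 128, 0]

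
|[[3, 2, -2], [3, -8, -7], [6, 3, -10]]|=165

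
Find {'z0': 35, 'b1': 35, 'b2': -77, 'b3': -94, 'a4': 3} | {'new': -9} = {'z0': 35, 'b1': 35, 'b2': -77, 'b3': -94, 'a4': 3, 'new': -9}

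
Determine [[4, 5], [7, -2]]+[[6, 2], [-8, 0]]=[[10, 7], [-1, -2]]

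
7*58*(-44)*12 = -214368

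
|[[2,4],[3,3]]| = -6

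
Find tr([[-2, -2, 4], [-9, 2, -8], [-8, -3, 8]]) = 8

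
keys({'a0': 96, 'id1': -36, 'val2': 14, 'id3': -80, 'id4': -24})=['a0', 'id1', 'val2', 'id3', 'id4']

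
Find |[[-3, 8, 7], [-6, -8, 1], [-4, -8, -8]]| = -520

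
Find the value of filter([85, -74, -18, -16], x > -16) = keep x where x > -16: 85✓, -74✗, -18✗, -16✗
= [85]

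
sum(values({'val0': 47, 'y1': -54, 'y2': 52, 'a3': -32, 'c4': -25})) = 47 + (-54) + 52 + (-32) + (-25)
= -12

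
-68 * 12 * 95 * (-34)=2635680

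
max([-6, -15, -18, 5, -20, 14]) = 14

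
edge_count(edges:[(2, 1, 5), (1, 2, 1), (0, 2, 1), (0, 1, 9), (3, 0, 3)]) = 5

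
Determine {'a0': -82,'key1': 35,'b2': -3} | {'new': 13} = {'a0': -82, 'key1': 35, 'b2': -3, 'new': 13}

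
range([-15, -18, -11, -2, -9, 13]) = 31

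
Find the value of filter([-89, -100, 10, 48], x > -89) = [10, 48]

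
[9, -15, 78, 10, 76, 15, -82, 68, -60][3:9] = [10, 76, 15, -82, 68, -60]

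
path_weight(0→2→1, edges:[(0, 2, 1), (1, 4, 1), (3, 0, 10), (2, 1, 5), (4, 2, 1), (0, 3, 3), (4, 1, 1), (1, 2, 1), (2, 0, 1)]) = w(0→2)=1 + w(2→1)=5
= 6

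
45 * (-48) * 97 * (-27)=5657040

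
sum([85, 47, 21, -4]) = 85 + 47 + 21 + (-4)
= 149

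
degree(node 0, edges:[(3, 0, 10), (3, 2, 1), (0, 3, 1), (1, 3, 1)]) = 2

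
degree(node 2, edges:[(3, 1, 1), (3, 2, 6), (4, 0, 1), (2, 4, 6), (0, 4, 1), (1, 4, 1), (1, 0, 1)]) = 2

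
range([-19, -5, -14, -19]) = 14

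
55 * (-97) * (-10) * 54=2880900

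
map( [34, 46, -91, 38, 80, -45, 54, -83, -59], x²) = (34)²=1156, (46)²=2116, (-91)²=8281, (38)²=1444, (80)²=6400, (-45)²=2025, (54)²=2916, (-83)²=6889, (-59)²=3481
= [1156, 2116, 8281, 1444, 6400, 2025, 2916, 6889, 3481]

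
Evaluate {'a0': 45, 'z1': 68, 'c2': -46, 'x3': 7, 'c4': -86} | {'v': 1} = {'a0': 45, 'z1': 68, 'c2': -46, 'x3': 7, 'c4': -86, 'v': 1}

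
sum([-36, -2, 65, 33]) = (-36) + (-2) + 65 + 33
= 60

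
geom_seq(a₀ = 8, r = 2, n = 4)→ [8, 16, 32, 64]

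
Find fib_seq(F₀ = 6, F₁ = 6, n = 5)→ [6, 6, 12, 18, 30]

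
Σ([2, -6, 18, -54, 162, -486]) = -364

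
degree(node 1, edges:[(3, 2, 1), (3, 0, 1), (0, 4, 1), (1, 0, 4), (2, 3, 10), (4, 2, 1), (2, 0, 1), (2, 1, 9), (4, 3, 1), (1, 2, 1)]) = 3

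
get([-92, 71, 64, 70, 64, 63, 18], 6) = 18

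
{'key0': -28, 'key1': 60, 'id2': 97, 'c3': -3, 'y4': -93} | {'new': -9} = {'key0': -28, 'key1': 60, 'id2': 97, 'c3': -3, 'y4': -93, 'new': -9}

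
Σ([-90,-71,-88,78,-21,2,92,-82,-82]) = -262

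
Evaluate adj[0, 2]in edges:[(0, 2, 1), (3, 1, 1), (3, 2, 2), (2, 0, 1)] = 1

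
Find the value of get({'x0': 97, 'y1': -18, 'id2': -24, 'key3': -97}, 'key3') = -97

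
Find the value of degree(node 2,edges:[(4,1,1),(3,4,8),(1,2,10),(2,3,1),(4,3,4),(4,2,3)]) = 3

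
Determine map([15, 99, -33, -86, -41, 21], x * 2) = 15*2=30, 99*2=198, -33*2=-66, -86*2=-172, -41*2=-82, 21*2=42
= [30, 198, -66, -172, -82, 42]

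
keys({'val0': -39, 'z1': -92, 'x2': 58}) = ['val0', 'z1', 'x2']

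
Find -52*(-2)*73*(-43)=-326456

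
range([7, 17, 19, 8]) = 12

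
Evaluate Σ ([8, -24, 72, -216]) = 8 + -24 + 72 + -216
= -160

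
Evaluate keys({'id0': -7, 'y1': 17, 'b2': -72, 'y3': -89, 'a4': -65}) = ['id0', 'y1', 'b2', 'y3', 'a4']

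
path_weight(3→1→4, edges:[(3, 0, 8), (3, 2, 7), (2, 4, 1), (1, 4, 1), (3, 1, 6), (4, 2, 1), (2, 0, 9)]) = 7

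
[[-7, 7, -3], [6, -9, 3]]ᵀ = [[-7, 6], [7, -9], [-3, 3]]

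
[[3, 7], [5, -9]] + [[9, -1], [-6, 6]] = [[12, 6], [-1, -3]]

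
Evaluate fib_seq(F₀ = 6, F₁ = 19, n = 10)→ F_2 = F_1 + F_0 = 25
F_3 = F_2 + F_1 = 44
F_4 = F_3 + F_2 = 69
...
= [6, 19, 25, 44, 69, 113, 182, 295, 477, 772]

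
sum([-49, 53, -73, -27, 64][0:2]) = 4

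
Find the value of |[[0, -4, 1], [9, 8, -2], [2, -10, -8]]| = (1)*(0)*det([[8, -2], [-10, -8]]) + (-1)*(-4)*det([[9, -2], [2, -8]]) + (1)*(1)*det([[9, 8], [2, -10]])
= 0 + -272 + -106
= -378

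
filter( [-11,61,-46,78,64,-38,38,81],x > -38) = keep x where x > -38: -11✓, 61✓, -46✗, 78✓, 64✓, -38✗, 38✓, 81✓
= [-11, 61, 78, 64, 38, 81]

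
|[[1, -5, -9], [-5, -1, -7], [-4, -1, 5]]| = -286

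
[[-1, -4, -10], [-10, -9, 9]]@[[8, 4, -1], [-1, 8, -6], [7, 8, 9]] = C[0][0] = (-1)*(8) + (-4)*(-1) + (-10)*(7) = -74
C[0][1] = (-1)*(4) + (-4)*(8) + (-10)*(8) = -116
C[0][2] = (-1)*(-1) + (-4)*(-6) + (-10)*(9) = -65
C[1][0] = (-10)*(8) + (-9)*(-1) + (9)*(7) = -8
C[1][1] = (-10)*(4) + (-9)*(8) + (9)*(8) = -40
C[1][2] = (-10)*(-1) + (-9)*(-6) + (9)*(9) = 145
= [[-74, -116, -65], [-8, -40, 145]]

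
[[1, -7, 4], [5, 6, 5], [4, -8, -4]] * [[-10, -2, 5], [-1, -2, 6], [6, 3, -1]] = [[21, 24, -41], [-26, -7, 56], [-56, -4, -24]]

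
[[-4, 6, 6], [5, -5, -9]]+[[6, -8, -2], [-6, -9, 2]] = [[2, -2, 4], [-1, -14, -7]]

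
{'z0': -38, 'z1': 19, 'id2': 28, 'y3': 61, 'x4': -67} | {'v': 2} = {'z0': -38, 'z1': 19, 'id2': 28, 'y3': 61, 'x4': -67, 'v': 2}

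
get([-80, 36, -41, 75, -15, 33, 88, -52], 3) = 75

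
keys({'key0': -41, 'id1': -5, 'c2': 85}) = ['key0', 'id1', 'c2']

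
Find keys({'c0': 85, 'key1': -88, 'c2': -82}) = ['c0', 'key1', 'c2']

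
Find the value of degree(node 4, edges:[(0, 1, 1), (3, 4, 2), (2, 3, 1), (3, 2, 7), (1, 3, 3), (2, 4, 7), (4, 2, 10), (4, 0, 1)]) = incident: (3,4), (2,4), (4,2), (4,0)
= 4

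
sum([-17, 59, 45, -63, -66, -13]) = -55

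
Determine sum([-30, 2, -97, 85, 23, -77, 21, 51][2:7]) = slice → [-97, 85, 23, -77, 21]
(-97) + 85 + 23 + (-77) + 21
= -45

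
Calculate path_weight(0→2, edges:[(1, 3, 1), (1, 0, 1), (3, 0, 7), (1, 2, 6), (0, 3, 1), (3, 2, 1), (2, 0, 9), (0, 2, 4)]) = w(0→2)=4
= 4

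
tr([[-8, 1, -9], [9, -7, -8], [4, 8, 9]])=diagonal: (-8) + (-7) + 9
= -6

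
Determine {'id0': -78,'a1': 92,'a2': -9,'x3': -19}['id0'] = -78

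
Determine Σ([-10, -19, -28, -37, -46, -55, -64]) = -259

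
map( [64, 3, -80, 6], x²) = (64)²=4096, (3)²=9, (-80)²=6400, (6)²=36
= [4096, 9, 6400, 36]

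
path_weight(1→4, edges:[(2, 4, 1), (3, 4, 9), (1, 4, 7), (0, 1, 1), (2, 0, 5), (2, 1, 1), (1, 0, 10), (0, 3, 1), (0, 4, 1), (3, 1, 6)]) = 7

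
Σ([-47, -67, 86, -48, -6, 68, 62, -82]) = -34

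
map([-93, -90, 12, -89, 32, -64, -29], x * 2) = [-186, -180, 24, -178, 64, -128, -58]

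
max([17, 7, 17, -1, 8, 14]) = 17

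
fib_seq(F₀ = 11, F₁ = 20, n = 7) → [11, 20, 31, 51, 82, 133, 215]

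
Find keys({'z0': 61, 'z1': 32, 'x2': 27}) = ['z0', 'z1', 'x2']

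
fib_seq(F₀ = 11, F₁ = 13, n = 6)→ [11, 13, 24, 37, 61, 98]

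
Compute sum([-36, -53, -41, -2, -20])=(-36) + (-53) + (-41) + (-2) + (-20)
= -152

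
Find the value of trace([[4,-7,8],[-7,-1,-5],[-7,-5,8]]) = 11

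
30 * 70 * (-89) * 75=-14017500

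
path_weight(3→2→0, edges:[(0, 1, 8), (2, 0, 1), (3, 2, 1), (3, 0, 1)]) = 2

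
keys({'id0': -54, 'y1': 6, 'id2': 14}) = ['id0', 'y1', 'id2']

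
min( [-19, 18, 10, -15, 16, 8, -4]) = -19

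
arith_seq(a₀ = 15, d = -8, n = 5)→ [15, 7, -1, -9, -17]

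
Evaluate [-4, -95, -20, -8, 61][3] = -8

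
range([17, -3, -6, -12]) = 29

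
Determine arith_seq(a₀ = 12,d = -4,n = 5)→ a_0 = 12 + 0*-4 = 12
a_1 = 12 + 1*-4 = 8
a_2 = 12 + 2*-4 = 4
...
= [12, 8, 4, 0, -4]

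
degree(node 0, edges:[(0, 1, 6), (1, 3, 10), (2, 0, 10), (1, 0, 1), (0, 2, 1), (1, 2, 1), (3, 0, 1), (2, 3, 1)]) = 5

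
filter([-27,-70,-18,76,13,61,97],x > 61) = keep x where x > 61: -27✗, -70✗, -18✗, 76✓, 13✗, 61✗, 97✓
= [76, 97]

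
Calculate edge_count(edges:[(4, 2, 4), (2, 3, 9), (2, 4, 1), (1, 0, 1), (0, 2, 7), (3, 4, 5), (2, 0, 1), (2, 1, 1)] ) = 8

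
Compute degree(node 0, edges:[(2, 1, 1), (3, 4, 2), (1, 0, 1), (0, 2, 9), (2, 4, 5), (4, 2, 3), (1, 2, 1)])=incident: (1,0), (0,2)
= 2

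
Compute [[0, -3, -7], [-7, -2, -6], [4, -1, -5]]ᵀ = [[0, -7, 4], [-3, -2, -1], [-7, -6, -5]]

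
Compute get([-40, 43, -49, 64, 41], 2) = -49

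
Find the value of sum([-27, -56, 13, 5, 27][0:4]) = -65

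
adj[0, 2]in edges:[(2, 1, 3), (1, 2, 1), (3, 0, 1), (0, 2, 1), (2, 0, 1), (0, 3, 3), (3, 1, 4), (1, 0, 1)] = 1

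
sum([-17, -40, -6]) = -63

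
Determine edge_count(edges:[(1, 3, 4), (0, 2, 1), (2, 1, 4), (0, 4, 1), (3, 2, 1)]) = 5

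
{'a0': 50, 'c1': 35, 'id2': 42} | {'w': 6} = {'a0': 50, 'c1': 35, 'id2': 42, 'w': 6}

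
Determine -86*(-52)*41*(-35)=-6417320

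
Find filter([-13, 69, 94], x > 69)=[94]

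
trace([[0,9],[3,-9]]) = diagonal: 0 + (-9)
= -9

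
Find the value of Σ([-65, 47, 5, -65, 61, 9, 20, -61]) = -49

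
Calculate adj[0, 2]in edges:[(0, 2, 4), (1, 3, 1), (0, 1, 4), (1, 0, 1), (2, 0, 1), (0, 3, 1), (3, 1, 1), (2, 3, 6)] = 4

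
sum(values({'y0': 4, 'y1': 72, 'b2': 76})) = 152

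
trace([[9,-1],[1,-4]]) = 5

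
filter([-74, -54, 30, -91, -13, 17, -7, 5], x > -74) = keep x where x > -74: -74✗, -54✓, 30✓, -91✗, -13✓, 17✓, -7✓, 5✓
= [-54, 30, -13, 17, -7, 5]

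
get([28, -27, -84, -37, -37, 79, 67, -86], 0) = 28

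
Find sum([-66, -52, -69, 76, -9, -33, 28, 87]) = (-66) + (-52) + (-69) + 76 + (-9) + (-33) + 28 + 87
= -38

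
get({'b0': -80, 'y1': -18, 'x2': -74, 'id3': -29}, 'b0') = -80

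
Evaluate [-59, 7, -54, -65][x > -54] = keep x where x > -54: -59✗, 7✓, -54✗, -65✗
= [7]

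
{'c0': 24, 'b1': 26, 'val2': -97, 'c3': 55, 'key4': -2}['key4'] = -2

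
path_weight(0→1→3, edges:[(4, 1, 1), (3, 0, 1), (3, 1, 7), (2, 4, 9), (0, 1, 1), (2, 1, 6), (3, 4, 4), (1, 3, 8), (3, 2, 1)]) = w(0→1)=1 + w(1→3)=8
= 9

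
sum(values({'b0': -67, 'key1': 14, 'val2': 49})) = -4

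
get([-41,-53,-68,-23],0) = -41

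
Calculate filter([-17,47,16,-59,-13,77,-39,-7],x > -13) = [47, 16, 77, -7]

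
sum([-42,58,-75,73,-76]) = (-42) + 58 + (-75) + 73 + (-76)
= -62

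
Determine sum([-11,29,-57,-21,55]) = (-11) + 29 + (-57) + (-21) + 55
= -5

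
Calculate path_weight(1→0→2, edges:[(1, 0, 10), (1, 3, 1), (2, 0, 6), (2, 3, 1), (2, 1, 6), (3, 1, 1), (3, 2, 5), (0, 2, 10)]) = 20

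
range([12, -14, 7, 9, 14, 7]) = 28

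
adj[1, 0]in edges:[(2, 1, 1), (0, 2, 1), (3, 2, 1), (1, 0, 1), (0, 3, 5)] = 1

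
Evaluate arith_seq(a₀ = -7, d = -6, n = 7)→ a_0 = -7 + 0*-6 = -7
a_1 = -7 + 1*-6 = -13
a_2 = -7 + 2*-6 = -19
...
= [-7, -13, -19, -25, -31, -37, -43]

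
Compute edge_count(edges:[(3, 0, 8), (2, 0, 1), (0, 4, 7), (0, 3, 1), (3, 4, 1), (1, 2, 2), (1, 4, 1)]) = 7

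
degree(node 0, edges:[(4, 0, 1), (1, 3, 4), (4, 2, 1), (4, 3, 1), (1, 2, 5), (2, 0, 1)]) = 2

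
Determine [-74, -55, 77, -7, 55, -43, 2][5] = -43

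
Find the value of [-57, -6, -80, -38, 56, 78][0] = -57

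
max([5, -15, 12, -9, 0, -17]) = 12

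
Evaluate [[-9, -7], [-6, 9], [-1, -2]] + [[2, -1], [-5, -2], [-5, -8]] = [[-7, -8], [-11, 7], [-6, -10]]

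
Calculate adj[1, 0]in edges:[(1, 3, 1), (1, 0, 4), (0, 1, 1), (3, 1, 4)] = 4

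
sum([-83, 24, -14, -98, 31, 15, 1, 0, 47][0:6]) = slice → [-83, 24, -14, -98, 31, 15]
(-83) + 24 + (-14) + (-98) + 31 + 15
= -125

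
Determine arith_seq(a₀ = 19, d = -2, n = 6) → [19, 17, 15, 13, 11, 9]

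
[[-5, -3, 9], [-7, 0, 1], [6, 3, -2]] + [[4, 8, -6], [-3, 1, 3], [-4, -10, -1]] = [[-1, 5, 3], [-10, 1, 4], [2, -7, -3]]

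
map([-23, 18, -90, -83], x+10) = [-13, 28, -80, -73]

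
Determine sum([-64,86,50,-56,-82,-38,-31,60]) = -75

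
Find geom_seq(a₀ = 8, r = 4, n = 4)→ [8, 32, 128, 512]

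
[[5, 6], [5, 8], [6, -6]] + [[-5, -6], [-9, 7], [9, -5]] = [[0, 0], [-4, 15], [15, -11]]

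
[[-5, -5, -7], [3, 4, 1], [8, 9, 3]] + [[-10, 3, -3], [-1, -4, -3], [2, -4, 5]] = [[-15, -2, -10], [2, 0, -2], [10, 5, 8]]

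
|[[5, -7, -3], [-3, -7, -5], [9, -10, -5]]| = 66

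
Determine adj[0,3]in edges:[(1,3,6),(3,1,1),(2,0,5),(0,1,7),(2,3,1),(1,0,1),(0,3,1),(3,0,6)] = 1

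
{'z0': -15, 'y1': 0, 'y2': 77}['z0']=-15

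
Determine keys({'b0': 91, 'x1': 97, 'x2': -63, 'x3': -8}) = ['b0', 'x1', 'x2', 'x3']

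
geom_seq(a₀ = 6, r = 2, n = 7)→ a_0 = 6*2^0 = 6
a_1 = 6*2^1 = 12
a_2 = 6*2^2 = 24
...
= [6, 12, 24, 48, 96, 192, 384]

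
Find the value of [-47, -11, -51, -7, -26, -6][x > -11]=[-7, -6]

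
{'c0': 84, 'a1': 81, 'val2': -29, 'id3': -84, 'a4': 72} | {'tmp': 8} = {'c0': 84, 'a1': 81, 'val2': -29, 'id3': -84, 'a4': 72, 'tmp': 8}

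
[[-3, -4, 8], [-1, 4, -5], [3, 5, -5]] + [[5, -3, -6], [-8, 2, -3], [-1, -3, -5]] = [[2, -7, 2], [-9, 6, -8], [2, 2, -10]]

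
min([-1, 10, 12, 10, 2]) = -1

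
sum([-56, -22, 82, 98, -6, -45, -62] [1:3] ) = 60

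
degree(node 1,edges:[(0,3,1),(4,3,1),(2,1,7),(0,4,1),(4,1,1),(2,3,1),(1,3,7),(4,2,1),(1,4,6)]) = incident: (2,1), (4,1), (1,3), (1,4)
= 4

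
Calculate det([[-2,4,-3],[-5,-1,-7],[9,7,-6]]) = (1)*(-2)*det([[-1, -7], [7, -6]]) + (-1)*(4)*det([[-5, -7], [9, -6]]) + (1)*(-3)*det([[-5, -1], [9, 7]])
= -110 + -372 + 78
= -404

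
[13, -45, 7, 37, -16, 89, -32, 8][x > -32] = [13, 7, 37, -16, 89, 8]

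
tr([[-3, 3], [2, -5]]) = -8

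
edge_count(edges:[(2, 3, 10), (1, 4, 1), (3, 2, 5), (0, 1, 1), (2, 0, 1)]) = 5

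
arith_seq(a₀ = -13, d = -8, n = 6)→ [-13, -21, -29, -37, -45, -53]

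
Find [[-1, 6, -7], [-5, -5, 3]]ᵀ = [[-1, -5], [6, -5], [-7, 3]]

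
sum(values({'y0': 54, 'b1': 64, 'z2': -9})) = 109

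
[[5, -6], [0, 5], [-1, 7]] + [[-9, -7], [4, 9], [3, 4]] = [[-4, -13], [4, 14], [2, 11]]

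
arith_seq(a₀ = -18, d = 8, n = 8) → [-18, -10, -2, 6, 14, 22, 30, 38]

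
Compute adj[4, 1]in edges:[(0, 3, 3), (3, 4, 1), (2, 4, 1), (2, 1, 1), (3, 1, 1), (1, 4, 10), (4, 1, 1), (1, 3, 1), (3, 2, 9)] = 1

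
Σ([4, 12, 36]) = 4 + 12 + 36
= 52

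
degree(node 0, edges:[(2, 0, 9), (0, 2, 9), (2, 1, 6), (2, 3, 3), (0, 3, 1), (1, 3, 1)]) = incident: (2,0), (0,2), (0,3)
= 3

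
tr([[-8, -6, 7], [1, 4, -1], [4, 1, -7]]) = diagonal: (-8) + 4 + (-7)
= -11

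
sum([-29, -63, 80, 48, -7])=(-29) + (-63) + 80 + 48 + (-7)
= 29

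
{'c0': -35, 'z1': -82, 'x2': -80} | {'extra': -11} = {'c0': -35, 'z1': -82, 'x2': -80, 'extra': -11}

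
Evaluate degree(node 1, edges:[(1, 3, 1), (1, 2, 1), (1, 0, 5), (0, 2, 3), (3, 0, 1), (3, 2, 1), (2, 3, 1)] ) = incident: (1,3), (1,2), (1,0)
= 3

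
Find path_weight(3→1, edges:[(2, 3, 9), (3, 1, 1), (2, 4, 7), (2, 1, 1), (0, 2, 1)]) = 1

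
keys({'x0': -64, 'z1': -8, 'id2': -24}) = ['x0', 'z1', 'id2']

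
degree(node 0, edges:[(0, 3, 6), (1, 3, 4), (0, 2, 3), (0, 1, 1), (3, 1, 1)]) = 3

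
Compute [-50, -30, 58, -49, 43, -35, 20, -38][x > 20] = keep x where x > 20: -50✗, -30✗, 58✓, -49✗, 43✓, -35✗, 20✗, -38✗
= [58, 43]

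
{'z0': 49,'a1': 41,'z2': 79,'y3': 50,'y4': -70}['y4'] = -70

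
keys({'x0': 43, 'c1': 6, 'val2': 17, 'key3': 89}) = ['x0', 'c1', 'val2', 'key3']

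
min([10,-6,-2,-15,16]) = -15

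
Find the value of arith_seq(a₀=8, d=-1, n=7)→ a_0 = 8 + 0*-1 = 8
a_1 = 8 + 1*-1 = 7
a_2 = 8 + 2*-1 = 6
...
= [8, 7, 6, 5, 4, 3, 2]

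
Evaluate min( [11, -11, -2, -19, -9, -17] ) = -19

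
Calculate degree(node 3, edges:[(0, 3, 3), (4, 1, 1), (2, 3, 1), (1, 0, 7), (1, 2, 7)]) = 2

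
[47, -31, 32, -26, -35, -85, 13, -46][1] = -31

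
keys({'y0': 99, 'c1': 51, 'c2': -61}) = ['y0', 'c1', 'c2']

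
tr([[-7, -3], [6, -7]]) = -14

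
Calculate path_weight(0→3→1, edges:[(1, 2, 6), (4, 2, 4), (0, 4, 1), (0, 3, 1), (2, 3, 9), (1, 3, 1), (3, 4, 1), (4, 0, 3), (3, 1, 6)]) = w(0→3)=1 + w(3→1)=6
= 7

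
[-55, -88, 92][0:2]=[-55, -88]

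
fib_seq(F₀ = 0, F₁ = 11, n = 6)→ F_2 = F_1 + F_0 = 11
F_3 = F_2 + F_1 = 22
F_4 = F_3 + F_2 = 33
...
= [0, 11, 11, 22, 33, 55]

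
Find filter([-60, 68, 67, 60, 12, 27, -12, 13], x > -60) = keep x where x > -60: -60✗, 68✓, 67✓, 60✓, 12✓, 27✓, -12✓, 13✓
= [68, 67, 60, 12, 27, -12, 13]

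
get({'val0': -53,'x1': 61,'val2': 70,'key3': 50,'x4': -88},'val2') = 70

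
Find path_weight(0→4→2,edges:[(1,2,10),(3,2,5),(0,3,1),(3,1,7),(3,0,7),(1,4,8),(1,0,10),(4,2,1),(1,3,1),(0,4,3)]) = w(0→4)=3 + w(4→2)=1
= 4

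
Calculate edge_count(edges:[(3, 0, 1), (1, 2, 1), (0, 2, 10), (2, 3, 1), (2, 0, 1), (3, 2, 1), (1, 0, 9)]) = 7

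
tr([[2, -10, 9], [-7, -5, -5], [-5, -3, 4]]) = 1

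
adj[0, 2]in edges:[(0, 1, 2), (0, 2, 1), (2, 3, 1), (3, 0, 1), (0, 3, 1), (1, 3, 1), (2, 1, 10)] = 1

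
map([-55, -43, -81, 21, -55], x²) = [3025, 1849, 6561, 441, 3025]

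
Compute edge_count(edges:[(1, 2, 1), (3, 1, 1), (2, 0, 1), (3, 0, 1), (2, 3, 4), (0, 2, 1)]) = 6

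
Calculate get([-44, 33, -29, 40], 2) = -29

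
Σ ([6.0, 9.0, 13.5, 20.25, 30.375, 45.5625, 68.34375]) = 193.03125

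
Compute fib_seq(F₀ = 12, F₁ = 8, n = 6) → F_2 = F_1 + F_0 = 20
F_3 = F_2 + F_1 = 28
F_4 = F_3 + F_2 = 48
...
= [12, 8, 20, 28, 48, 76]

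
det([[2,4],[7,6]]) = -16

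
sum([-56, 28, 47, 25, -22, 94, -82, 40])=74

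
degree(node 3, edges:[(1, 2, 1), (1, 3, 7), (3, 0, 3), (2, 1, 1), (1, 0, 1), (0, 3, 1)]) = 3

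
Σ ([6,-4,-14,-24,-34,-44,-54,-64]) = 6 + (-4) + (-14) + (-24) + (-34) + (-44) + (-54) + (-64)
= -232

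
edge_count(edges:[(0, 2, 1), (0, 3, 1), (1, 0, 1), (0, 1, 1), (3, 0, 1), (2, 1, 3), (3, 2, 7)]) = 7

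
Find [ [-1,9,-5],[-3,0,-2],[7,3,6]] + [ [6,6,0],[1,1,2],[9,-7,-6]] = [[5, 15, -5], [-2, 1, 0], [16, -4, 0]]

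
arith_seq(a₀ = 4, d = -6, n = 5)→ [4, -2, -8, -14, -20]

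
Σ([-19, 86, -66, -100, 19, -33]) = -113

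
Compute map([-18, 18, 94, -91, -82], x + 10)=-18+10=-8, 18+10=28, 94+10=104, -91+10=-81, -82+10=-72
= [-8, 28, 104, -81, -72]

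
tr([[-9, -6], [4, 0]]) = diagonal: (-9) + 0
= -9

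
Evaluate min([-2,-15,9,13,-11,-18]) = -18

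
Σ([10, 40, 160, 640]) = 850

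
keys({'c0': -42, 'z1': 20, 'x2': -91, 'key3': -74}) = ['c0', 'z1', 'x2', 'key3']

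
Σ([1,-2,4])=1 + -2 + 4
= 3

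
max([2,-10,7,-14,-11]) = 7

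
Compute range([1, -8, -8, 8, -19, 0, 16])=35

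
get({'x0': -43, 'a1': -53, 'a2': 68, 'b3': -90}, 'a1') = -53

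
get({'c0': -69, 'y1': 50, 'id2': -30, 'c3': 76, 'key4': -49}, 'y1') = 50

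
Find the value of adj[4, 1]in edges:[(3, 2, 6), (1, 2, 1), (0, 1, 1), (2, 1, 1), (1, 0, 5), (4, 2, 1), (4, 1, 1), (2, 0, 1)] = 1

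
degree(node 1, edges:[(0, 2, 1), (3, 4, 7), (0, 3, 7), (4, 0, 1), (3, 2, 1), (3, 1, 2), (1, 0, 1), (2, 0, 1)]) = incident: (3,1), (1,0)
= 2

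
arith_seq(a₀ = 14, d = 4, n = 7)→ a_0 = 14 + 0*4 = 14
a_1 = 14 + 1*4 = 18
a_2 = 14 + 2*4 = 22
...
= [14, 18, 22, 26, 30, 34, 38]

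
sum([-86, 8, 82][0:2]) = -78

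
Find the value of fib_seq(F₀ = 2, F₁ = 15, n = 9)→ F_2 = F_1 + F_0 = 17
F_3 = F_2 + F_1 = 32
F_4 = F_3 + F_2 = 49
...
= [2, 15, 17, 32, 49, 81, 130, 211, 341]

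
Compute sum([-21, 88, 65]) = 132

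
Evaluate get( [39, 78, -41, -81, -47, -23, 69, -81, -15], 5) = -23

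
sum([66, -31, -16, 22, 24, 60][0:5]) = slice → [66, -31, -16, 22, 24]
66 + (-31) + (-16) + 22 + 24
= 65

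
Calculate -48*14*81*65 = -3538080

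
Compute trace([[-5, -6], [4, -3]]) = -8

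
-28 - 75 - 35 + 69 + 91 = 22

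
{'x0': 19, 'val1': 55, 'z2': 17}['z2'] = 17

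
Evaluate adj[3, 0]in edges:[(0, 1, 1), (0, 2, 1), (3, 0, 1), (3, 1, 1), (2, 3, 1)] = 1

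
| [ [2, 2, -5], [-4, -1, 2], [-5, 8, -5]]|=(1)*(2)*det([[-1, 2], [8, -5]]) + (-1)*(2)*det([[-4, 2], [-5, -5]]) + (1)*(-5)*det([[-4, -1], [-5, 8]])
= -22 + -60 + 185
= 103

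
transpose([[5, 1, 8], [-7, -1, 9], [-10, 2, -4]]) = [[5, -7, -10], [1, -1, 2], [8, 9, -4]]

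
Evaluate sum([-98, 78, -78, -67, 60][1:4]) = slice → [78, -78, -67]
78 + (-78) + (-67)
= -67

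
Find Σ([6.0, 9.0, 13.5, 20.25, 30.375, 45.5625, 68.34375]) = 193.03125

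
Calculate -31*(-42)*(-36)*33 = -1546776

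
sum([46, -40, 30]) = 46 + (-40) + 30
= 36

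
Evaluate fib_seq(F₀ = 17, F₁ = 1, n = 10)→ F_2 = F_1 + F_0 = 18
F_3 = F_2 + F_1 = 19
F_4 = F_3 + F_2 = 37
...
= [17, 1, 18, 19, 37, 56, 93, 149, 242, 391]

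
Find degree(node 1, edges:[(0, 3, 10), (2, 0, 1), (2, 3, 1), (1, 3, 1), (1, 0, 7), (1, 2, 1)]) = incident: (1,3), (1,0), (1,2)
= 3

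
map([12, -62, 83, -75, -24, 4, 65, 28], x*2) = 12*2=24, -62*2=-124, 83*2=166, -75*2=-150, -24*2=-48, 4*2=8, 65*2=130, 28*2=56
= [24, -124, 166, -150, -48, 8, 130, 56]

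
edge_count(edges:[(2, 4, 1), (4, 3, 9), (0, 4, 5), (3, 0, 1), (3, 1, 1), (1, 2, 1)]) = 6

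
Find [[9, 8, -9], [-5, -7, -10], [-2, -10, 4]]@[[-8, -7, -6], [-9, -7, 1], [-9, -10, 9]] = [[-63, -29, -127], [193, 184, -67], [70, 44, 38]]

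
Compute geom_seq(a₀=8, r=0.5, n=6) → [8.0, 4.0, 2.0, 1.0, 0.5, 0.25]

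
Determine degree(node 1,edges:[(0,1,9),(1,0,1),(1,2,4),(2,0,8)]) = 3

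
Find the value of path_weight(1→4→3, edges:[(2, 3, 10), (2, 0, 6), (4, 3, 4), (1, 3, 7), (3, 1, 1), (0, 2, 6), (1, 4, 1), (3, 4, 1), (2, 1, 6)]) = w(1→4)=1 + w(4→3)=4
= 5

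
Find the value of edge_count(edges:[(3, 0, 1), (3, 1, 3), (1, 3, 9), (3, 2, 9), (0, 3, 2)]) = 5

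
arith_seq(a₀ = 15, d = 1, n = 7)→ [15, 16, 17, 18, 19, 20, 21]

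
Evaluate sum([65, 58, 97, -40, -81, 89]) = 188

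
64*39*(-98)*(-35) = 8561280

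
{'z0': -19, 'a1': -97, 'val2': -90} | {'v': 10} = {'z0': -19, 'a1': -97, 'val2': -90, 'v': 10}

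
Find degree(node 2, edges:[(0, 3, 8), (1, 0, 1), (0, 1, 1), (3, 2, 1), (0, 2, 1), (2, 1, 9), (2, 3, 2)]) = incident: (3,2), (0,2), (2,1), (2,3)
= 4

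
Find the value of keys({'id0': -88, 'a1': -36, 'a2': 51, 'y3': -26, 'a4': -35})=['id0', 'a1', 'a2', 'y3', 'a4']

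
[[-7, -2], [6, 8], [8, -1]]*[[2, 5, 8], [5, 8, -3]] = C[0][0] = (-7)*(2) + (-2)*(5) = -24
C[0][1] = (-7)*(5) + (-2)*(8) = -51
C[0][2] = (-7)*(8) + (-2)*(-3) = -50
C[1][0] = (6)*(2) + (8)*(5) = 52
C[1][1] = (6)*(5) + (8)*(8) = 94
C[1][2] = (6)*(8) + (8)*(-3) = 24
... (3 more cells)
= [[-24, -51, -50], [52, 94, 24], [11, 32, 67]]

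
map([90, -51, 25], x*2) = 90*2=180, -51*2=-102, 25*2=50
= [180, -102, 50]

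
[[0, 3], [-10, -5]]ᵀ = [[0, -10], [3, -5]]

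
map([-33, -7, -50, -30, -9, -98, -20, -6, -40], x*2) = -33*2=-66, -7*2=-14, -50*2=-100, -30*2=-60, -9*2=-18, -98*2=-196, -20*2=-40, -6*2=-12, -40*2=-80
= [-66, -14, -100, -60, -18, -196, -40, -12, -80]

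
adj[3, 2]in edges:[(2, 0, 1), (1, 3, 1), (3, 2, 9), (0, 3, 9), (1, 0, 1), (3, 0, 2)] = 9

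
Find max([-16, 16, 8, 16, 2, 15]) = 16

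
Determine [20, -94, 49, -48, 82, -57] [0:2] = [20, -94]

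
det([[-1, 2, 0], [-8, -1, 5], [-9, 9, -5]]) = (1)*(-1)*det([[-1, 5], [9, -5]]) + (-1)*(2)*det([[-8, 5], [-9, -5]]) + (1)*(0)*det([[-8, -1], [-9, 9]])
= 40 + -170 + 0
= -130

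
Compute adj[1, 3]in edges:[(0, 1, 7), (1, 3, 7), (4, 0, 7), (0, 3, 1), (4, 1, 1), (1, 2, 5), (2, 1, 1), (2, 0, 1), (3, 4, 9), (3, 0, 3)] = 7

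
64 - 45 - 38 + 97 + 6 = 84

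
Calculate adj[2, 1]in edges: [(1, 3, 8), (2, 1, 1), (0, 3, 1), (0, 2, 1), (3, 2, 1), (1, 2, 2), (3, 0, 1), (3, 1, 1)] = 1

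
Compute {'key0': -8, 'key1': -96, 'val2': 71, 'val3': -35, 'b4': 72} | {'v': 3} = {'key0': -8, 'key1': -96, 'val2': 71, 'val3': -35, 'b4': 72, 'v': 3}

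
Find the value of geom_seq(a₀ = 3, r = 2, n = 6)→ [3, 6, 12, 24, 48, 96]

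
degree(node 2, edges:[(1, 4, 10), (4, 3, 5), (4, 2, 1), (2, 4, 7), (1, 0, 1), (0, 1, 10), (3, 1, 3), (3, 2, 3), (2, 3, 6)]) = incident: (4,2), (2,4), (3,2), (2,3)
= 4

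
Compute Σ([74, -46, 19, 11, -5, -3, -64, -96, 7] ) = 74 + (-46) + 19 + 11 + (-5) + (-3) + (-64) + (-96) + 7
= -103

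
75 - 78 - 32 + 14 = -21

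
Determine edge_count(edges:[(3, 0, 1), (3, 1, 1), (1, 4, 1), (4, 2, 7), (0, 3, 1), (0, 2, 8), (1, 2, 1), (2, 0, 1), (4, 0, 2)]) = 9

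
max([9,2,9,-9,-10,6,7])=9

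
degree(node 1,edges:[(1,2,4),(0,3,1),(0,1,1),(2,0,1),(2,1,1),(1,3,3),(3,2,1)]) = incident: (1,2), (0,1), (2,1), (1,3)
= 4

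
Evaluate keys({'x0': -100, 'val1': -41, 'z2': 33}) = ['x0', 'val1', 'z2']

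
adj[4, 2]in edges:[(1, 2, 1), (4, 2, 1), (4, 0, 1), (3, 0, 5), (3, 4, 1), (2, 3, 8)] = 1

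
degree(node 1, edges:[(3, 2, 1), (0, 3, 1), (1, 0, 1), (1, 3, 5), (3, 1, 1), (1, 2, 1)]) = incident: (1,0), (1,3), (3,1), (1,2)
= 4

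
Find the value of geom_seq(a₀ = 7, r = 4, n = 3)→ [7, 28, 112]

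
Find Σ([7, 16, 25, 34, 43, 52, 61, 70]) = 308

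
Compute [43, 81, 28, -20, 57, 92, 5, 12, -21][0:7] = [43, 81, 28, -20, 57, 92, 5]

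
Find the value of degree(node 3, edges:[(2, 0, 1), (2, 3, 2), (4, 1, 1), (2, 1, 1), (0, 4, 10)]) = incident: (2,3)
= 1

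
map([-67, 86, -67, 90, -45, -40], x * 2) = -67*2=-134, 86*2=172, -67*2=-134, 90*2=180, -45*2=-90, -40*2=-80
= [-134, 172, -134, 180, -90, -80]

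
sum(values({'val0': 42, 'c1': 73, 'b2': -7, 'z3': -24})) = 84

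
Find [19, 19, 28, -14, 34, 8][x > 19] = keep x where x > 19: 19✗, 19✗, 28✓, -14✗, 34✓, 8✗
= [28, 34]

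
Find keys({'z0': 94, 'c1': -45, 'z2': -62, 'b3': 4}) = ['z0', 'c1', 'z2', 'b3']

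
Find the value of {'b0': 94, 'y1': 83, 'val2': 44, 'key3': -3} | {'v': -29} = {'b0': 94, 'y1': 83, 'val2': 44, 'key3': -3, 'v': -29}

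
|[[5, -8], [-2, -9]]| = (5)*(-9) - (-8)*(-2)
= -61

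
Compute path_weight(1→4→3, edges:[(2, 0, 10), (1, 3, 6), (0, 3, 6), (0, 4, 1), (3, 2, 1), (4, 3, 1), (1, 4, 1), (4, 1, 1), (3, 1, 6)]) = 2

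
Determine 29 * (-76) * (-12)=26448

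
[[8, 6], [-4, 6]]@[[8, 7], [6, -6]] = C[0][0] = (8)*(8) + (6)*(6) = 100
C[0][1] = (8)*(7) + (6)*(-6) = 20
C[1][0] = (-4)*(8) + (6)*(6) = 4
C[1][1] = (-4)*(7) + (6)*(-6) = -64
= [[100, 20], [4, -64]]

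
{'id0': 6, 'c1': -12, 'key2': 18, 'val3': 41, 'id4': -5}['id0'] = 6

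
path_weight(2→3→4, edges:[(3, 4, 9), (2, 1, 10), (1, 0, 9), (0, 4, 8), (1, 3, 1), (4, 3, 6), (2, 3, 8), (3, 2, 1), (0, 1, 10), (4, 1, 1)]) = 17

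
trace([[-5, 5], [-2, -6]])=diagonal: (-5) + (-6)
= -11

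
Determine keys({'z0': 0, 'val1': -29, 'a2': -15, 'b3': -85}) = ['z0', 'val1', 'a2', 'b3']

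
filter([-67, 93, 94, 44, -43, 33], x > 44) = [93, 94]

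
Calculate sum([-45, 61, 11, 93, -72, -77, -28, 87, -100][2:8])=14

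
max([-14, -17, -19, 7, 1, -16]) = 7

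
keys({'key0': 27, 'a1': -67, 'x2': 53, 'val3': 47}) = ['key0', 'a1', 'x2', 'val3']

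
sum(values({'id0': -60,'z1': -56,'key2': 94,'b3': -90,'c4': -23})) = -135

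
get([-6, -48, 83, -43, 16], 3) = -43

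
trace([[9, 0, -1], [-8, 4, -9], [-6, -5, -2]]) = diagonal: 9 + 4 + (-2)
= 11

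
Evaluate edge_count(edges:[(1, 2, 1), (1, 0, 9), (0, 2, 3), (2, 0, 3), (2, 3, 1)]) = 5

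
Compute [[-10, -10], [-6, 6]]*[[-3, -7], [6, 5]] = C[0][0] = (-10)*(-3) + (-10)*(6) = -30
C[0][1] = (-10)*(-7) + (-10)*(5) = 20
C[1][0] = (-6)*(-3) + (6)*(6) = 54
C[1][1] = (-6)*(-7) + (6)*(5) = 72
= [[-30, 20], [54, 72]]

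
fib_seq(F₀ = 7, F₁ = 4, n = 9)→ [7, 4, 11, 15, 26, 41, 67, 108, 175]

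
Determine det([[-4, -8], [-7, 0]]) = -56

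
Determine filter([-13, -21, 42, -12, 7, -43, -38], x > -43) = keep x where x > -43: -13✓, -21✓, 42✓, -12✓, 7✓, -43✗, -38✓
= [-13, -21, 42, -12, 7, -38]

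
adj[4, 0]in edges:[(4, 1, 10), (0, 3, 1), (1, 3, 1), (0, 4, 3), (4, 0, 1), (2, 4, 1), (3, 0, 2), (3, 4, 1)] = 1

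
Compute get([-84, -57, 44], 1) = -57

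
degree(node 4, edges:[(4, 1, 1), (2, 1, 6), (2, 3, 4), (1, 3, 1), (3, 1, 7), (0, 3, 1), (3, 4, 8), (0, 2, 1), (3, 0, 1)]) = incident: (4,1), (3,4)
= 2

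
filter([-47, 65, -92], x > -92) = keep x where x > -92: -47✓, 65✓, -92✗
= [-47, 65]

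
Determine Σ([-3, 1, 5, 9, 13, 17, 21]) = (-3) + 1 + 5 + 9 + 13 + 17 + 21
= 63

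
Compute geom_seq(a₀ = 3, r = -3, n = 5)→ a_0 = 3*(-3)^0 = 3
a_1 = 3*(-3)^1 = -9
a_2 = 3*(-3)^2 = 27
...
= [3, -9, 27, -81, 243]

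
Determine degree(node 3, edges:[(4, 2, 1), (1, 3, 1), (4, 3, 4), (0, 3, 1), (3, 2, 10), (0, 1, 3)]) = 4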